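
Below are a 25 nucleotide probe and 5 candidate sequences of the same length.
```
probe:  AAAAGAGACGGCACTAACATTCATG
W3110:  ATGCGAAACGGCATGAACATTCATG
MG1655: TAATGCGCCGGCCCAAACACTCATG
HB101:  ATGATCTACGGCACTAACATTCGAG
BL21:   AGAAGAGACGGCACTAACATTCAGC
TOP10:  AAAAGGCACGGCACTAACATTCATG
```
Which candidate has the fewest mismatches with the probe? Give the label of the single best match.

Hamming distances to probe — W3110: 6; MG1655: 7; HB101: 7; BL21: 3; TOP10: 2.
Smallest is TOP10 with 2 mismatches.

TOP10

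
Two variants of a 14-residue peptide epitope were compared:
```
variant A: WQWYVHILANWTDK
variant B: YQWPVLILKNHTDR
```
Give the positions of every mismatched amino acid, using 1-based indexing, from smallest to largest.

1, 4, 6, 9, 11, 14

Scanning 1-based: 1: W/Y; 4: Y/P; 6: H/L; 9: A/K; 11: W/H; 14: K/R.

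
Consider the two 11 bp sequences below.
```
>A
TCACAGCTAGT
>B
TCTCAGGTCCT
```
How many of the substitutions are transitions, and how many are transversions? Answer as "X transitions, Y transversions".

Transitions (purine↔purine or pyrimidine↔pyrimidine): none.
Transversions (purine↔pyrimidine): 3 A→T, 7 C→G, 9 A→C, 10 G→C.

0 transitions, 4 transversions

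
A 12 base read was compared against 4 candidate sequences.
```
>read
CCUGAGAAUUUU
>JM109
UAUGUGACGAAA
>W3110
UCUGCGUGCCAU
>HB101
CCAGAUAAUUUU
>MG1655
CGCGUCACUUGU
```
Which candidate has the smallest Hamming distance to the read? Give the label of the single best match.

Hamming distances to read — JM109: 8; W3110: 7; HB101: 2; MG1655: 6.
Smallest is HB101 with 2 mismatches.

HB101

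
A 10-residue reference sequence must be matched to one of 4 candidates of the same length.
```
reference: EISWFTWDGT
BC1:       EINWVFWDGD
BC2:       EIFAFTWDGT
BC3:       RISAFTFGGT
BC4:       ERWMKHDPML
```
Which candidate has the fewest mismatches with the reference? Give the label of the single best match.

BC2

BC1 differs at 4 positions; BC2 differs at 2 positions; BC3 differs at 4 positions; BC4 differs at 9 positions. The closest is BC2.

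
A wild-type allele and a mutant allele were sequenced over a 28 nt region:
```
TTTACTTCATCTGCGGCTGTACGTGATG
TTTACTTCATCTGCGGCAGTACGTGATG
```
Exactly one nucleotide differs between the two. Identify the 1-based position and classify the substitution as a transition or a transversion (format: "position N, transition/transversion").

position 18, transversion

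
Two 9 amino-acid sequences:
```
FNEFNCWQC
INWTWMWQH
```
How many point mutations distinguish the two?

Comparing position by position, 6 positions differ: 1 (F/I), 3 (E/W), 4 (F/T), 5 (N/W), 6 (C/M), 9 (C/H).

6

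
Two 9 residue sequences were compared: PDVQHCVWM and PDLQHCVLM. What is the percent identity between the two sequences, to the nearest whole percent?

2 positions differ (3, 8), so 7 of 9 match: 7/9 = 77.78%.

78%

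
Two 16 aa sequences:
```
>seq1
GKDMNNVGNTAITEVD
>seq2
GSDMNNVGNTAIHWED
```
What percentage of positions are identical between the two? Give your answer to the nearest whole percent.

4 positions differ (2, 13, 14, 15), so 12 of 16 match: 12/16 = 75%.

75%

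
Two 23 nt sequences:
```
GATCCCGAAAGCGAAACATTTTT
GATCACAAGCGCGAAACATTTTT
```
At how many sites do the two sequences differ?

The sequences differ at sites 5, 7, 9, 10 (1-based) — 4 in total.

4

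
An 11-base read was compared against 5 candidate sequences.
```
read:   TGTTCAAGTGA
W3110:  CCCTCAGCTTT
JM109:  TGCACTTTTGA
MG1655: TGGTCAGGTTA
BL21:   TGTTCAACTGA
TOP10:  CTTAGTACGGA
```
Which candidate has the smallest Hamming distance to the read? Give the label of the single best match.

W3110 differs at 7 bases; JM109 differs at 5 bases; MG1655 differs at 3 bases; BL21 differs at 1 base; TOP10 differs at 7 bases. The closest is BL21.

BL21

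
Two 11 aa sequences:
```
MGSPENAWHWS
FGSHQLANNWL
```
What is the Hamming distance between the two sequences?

7

The sequences differ at positions 1, 4, 5, 6, 8, 9, 11 (1-based) — 7 in total.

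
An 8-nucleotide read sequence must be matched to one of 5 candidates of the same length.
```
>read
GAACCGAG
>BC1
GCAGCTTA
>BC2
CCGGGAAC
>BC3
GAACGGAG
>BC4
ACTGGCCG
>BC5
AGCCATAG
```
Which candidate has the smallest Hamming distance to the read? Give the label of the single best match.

BC3

BC1 differs at 5 positions; BC2 differs at 7 positions; BC3 differs at 1 position; BC4 differs at 7 positions; BC5 differs at 5 positions. The closest is BC3.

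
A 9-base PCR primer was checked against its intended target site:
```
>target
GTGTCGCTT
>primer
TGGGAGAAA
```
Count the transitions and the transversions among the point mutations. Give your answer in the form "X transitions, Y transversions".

Mismatches (1-based):
position 1: G→T (purine→pyrimidine, transversion)
position 2: T→G (pyrimidine→purine, transversion)
position 4: T→G (pyrimidine→purine, transversion)
position 5: C→A (pyrimidine→purine, transversion)
position 7: C→A (pyrimidine→purine, transversion)
position 8: T→A (pyrimidine→purine, transversion)
position 9: T→A (pyrimidine→purine, transversion)

0 transitions, 7 transversions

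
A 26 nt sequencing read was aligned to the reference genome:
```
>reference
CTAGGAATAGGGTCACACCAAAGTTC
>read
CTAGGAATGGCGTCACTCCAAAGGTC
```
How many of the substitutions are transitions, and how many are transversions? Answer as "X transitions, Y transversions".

1 transition, 3 transversions

Mismatches (1-based):
position 9: A→G (purine→purine, transition)
position 11: G→C (purine→pyrimidine, transversion)
position 17: A→T (purine→pyrimidine, transversion)
position 24: T→G (pyrimidine→purine, transversion)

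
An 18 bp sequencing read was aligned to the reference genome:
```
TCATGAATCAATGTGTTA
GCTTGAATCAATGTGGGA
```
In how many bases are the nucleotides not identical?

Comparing position by position, 4 bases differ: 1 (T/G), 3 (A/T), 16 (T/G), 17 (T/G).

4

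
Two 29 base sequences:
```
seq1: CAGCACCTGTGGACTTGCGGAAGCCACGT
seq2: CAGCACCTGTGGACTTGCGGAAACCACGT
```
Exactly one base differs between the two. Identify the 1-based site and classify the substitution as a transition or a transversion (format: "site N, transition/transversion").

Site 23 changes G→A. G is a purine and A is a purine, so this is a transition.

site 23, transition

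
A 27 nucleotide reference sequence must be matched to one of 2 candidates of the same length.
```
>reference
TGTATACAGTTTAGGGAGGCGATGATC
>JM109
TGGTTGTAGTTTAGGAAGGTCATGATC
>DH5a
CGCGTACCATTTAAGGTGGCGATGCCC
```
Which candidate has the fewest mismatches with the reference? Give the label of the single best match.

Hamming distances to reference — JM109: 7; DH5a: 9.
Smallest is JM109 with 7 mismatches.

JM109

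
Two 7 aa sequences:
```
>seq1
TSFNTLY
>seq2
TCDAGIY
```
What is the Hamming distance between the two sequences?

5

Mismatches (1-based): position 2: S→C; position 3: F→D; position 4: N→A; position 5: T→G; position 6: L→I.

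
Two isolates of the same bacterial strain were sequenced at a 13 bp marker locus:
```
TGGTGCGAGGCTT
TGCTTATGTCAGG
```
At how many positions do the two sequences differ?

10

The sequences differ at positions 3, 5, 6, 7, 8, 9, 10, 11, 12, 13 (1-based) — 10 in total.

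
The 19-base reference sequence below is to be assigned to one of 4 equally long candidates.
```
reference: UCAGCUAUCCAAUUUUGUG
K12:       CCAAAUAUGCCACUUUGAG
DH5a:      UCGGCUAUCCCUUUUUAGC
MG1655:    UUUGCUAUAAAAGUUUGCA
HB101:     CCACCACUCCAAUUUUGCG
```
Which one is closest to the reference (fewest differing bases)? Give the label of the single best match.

HB101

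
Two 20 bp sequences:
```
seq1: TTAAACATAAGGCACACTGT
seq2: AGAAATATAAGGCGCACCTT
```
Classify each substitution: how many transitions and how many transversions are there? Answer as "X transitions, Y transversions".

3 transitions, 3 transversions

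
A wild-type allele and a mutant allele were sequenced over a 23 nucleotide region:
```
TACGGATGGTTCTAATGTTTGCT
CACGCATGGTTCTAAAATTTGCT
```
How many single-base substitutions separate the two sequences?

4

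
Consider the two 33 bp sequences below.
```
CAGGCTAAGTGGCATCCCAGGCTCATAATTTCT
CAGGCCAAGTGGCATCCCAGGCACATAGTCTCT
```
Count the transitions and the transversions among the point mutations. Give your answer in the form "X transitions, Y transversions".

Transitions (purine↔purine or pyrimidine↔pyrimidine): 6 T→C, 28 A→G, 30 T→C.
Transversions (purine↔pyrimidine): 23 T→A.

3 transitions, 1 transversion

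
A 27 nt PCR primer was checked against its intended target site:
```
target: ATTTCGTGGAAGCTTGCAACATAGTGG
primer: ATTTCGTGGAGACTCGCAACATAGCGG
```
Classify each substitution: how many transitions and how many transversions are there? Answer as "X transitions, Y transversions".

4 transitions, 0 transversions

Transitions (purine↔purine or pyrimidine↔pyrimidine): 11 A→G, 12 G→A, 15 T→C, 25 T→C.
Transversions (purine↔pyrimidine): none.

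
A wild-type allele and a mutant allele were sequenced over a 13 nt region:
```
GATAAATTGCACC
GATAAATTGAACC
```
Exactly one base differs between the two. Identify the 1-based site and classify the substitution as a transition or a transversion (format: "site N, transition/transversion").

Site 10 changes C→A. C is a pyrimidine and A is a purine, so this is a transversion.

site 10, transversion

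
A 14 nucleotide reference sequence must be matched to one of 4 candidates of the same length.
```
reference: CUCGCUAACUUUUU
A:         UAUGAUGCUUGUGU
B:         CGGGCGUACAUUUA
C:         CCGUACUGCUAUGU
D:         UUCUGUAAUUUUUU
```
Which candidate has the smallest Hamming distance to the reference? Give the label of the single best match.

A differs at 9 sites; B differs at 6 sites; C differs at 9 sites; D differs at 4 sites. The closest is D.

D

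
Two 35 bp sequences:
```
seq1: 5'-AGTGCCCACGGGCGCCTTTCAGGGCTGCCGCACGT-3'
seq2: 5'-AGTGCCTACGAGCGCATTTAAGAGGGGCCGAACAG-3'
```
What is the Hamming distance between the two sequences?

10

Comparing position by position, 10 bases differ: 7 (C/T), 11 (G/A), 16 (C/A), 20 (C/A), 23 (G/A), 25 (C/G), 26 (T/G), 31 (C/A), 34 (G/A), 35 (T/G).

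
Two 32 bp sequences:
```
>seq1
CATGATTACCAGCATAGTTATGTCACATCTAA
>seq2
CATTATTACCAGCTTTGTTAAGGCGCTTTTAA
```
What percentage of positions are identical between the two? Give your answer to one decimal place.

8 positions differ (4, 14, 16, 21, 23, 25, 27, 29), so 24 of 32 match: 24/32 = 75%.

75.0%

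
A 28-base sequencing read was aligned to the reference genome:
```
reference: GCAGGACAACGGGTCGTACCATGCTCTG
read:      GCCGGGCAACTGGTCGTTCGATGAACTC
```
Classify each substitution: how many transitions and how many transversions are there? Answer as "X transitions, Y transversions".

Transitions (purine↔purine or pyrimidine↔pyrimidine): 6 A→G.
Transversions (purine↔pyrimidine): 3 A→C, 11 G→T, 18 A→T, 20 C→G, 24 C→A, 25 T→A, 28 G→C.

1 transition, 7 transversions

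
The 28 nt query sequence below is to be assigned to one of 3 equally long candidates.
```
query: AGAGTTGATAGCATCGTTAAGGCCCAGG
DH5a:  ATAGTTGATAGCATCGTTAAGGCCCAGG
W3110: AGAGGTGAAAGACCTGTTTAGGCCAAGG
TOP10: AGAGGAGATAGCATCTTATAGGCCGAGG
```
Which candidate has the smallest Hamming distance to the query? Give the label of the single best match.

DH5a

Hamming distances to query — DH5a: 1; W3110: 8; TOP10: 6.
Smallest is DH5a with 1 mismatch.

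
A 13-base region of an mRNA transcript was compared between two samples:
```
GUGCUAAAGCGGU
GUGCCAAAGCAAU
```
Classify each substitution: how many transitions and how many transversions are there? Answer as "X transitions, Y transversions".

Transitions (purine↔purine or pyrimidine↔pyrimidine): 5 U→C, 11 G→A, 12 G→A.
Transversions (purine↔pyrimidine): none.

3 transitions, 0 transversions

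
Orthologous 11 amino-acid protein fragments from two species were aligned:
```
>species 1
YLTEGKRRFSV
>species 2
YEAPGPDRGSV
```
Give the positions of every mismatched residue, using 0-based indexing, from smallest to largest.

1, 2, 3, 5, 6, 8

Differences at position 1 (L→E), position 2 (T→A), position 3 (E→P), position 5 (K→P), position 6 (R→D), position 8 (F→G).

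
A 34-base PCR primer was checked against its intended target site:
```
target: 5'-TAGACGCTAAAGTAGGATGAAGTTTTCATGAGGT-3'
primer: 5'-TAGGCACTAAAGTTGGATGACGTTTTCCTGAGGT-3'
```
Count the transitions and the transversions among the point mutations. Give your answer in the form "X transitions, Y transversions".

2 transitions, 3 transversions

Mismatches (1-based):
position 4: A→G (purine→purine, transition)
position 6: G→A (purine→purine, transition)
position 14: A→T (purine→pyrimidine, transversion)
position 21: A→C (purine→pyrimidine, transversion)
position 28: A→C (purine→pyrimidine, transversion)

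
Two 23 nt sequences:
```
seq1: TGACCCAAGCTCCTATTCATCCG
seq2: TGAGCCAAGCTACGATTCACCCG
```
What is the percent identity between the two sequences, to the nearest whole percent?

Mismatches at positions 4, 12, 14, 20 (1-based): 4 of 23.
Identical positions: 19/23 = 82.61% → 83%.

83%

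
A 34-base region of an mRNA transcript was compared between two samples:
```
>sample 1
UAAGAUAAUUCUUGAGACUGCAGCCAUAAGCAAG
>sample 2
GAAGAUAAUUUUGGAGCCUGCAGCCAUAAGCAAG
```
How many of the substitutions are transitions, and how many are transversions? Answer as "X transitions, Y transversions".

Mismatches (1-based):
position 1: U→G (pyrimidine→purine, transversion)
position 11: C→U (pyrimidine→pyrimidine, transition)
position 13: U→G (pyrimidine→purine, transversion)
position 17: A→C (purine→pyrimidine, transversion)

1 transition, 3 transversions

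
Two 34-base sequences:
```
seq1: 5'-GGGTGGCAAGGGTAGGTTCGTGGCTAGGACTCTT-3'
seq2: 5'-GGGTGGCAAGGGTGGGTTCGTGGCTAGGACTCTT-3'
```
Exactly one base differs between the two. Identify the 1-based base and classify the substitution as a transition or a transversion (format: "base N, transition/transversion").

The sequences differ only at base 14: A→G (purine→purine), a transition.

base 14, transition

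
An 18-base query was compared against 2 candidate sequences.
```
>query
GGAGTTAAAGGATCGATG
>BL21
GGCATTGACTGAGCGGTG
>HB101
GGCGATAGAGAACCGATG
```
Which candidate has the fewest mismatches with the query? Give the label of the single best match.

Hamming distances to query — BL21: 7; HB101: 5.
Smallest is HB101 with 5 mismatches.

HB101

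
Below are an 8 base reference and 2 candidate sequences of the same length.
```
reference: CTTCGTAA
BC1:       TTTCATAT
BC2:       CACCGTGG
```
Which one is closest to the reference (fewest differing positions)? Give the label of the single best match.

BC1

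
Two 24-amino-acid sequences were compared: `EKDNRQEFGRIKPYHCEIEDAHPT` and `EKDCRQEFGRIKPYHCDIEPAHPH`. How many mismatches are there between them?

Comparing position by position, 4 positions differ: 4 (N/C), 17 (E/D), 20 (D/P), 24 (T/H).

4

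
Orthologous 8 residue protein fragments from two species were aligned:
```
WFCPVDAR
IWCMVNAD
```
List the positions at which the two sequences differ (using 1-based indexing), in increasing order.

1, 2, 4, 6, 8

Scanning 1-based: 1: W/I; 2: F/W; 4: P/M; 6: D/N; 8: R/D.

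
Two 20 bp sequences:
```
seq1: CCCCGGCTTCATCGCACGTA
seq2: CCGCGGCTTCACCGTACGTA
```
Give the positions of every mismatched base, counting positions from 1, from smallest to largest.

3, 12, 15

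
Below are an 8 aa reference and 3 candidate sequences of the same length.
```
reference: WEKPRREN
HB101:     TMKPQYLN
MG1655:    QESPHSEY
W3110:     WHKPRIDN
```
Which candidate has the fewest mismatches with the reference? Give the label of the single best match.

W3110

HB101 differs at 5 positions; MG1655 differs at 5 positions; W3110 differs at 3 positions. The closest is W3110.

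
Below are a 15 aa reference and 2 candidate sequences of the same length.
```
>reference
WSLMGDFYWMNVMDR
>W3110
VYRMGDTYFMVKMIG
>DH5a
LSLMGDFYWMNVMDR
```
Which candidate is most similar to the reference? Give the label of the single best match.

DH5a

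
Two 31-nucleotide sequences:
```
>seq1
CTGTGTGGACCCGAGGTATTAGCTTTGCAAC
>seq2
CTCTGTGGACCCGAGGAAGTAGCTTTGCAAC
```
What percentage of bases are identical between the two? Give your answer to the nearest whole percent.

90%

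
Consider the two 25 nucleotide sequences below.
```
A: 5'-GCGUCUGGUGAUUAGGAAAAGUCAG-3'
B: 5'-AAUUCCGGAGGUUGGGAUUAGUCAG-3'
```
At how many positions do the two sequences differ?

9

The sequences differ at positions 1, 2, 3, 6, 9, 11, 14, 18, 19 (1-based) — 9 in total.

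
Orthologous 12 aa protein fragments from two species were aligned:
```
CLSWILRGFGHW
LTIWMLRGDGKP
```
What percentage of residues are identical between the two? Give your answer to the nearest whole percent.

42%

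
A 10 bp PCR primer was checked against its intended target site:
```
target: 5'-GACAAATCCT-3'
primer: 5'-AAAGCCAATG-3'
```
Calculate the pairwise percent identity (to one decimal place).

Mismatches at positions 1, 3, 4, 5, 6, 7, 8, 9, 10 (1-based): 9 of 10.
Identical positions: 1/10 = 10% → 10.0%.

10.0%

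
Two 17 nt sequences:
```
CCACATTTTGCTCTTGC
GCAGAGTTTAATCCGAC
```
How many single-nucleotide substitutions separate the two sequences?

8

The sequences differ at positions 1, 4, 6, 10, 11, 14, 15, 16 (1-based) — 8 in total.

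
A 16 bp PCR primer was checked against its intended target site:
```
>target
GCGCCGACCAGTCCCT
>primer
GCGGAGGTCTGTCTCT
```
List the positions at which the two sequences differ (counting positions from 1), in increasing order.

Differences at position 4 (C→G), position 5 (C→A), position 7 (A→G), position 8 (C→T), position 10 (A→T), position 14 (C→T).

4, 5, 7, 8, 10, 14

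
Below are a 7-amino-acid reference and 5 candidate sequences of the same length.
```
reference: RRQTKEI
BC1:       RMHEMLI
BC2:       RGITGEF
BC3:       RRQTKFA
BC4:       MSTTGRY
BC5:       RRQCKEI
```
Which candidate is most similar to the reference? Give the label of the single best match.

BC5

BC1 differs at 5 positions; BC2 differs at 4 positions; BC3 differs at 2 positions; BC4 differs at 6 positions; BC5 differs at 1 position. The closest is BC5.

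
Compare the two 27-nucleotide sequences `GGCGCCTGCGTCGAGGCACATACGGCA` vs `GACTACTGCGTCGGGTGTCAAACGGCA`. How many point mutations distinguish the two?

Comparing position by position, 8 sites differ: 2 (G/A), 4 (G/T), 5 (C/A), 14 (A/G), 16 (G/T), 17 (C/G), 18 (A/T), 21 (T/A).

8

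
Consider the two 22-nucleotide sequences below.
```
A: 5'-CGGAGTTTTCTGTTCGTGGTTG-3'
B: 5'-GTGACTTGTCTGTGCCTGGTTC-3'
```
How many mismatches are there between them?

7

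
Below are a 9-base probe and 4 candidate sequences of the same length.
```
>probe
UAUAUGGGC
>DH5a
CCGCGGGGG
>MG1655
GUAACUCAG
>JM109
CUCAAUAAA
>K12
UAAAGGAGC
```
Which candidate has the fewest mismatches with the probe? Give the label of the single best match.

Hamming distances to probe — DH5a: 6; MG1655: 8; JM109: 8; K12: 3.
Smallest is K12 with 3 mismatches.

K12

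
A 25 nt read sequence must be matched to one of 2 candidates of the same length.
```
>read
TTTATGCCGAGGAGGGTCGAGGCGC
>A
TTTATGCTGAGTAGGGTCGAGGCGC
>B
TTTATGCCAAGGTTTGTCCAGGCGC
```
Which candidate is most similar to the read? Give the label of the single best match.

Hamming distances to read — A: 2; B: 5.
Smallest is A with 2 mismatches.

A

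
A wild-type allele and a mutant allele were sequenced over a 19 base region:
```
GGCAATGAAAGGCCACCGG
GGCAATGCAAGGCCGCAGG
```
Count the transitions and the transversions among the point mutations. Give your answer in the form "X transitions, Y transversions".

1 transition, 2 transversions

Mismatches (1-based):
position 8: A→C (purine→pyrimidine, transversion)
position 15: A→G (purine→purine, transition)
position 17: C→A (pyrimidine→purine, transversion)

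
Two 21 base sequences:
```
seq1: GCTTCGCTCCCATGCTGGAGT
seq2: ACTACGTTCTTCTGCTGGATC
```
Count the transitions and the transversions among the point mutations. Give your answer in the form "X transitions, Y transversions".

5 transitions, 3 transversions

Transitions (purine↔purine or pyrimidine↔pyrimidine): 1 G→A, 7 C→T, 10 C→T, 11 C→T, 21 T→C.
Transversions (purine↔pyrimidine): 4 T→A, 12 A→C, 20 G→T.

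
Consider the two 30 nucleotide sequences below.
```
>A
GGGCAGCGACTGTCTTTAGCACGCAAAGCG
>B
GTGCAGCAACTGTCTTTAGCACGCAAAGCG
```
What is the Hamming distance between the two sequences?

2

Comparing position by position, 2 positions differ: 2 (G/T), 8 (G/A).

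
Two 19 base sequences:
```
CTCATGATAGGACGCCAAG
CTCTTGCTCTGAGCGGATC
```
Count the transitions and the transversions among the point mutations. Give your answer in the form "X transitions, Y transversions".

Transitions (purine↔purine or pyrimidine↔pyrimidine): none.
Transversions (purine↔pyrimidine): 4 A→T, 7 A→C, 9 A→C, 10 G→T, 13 C→G, 14 G→C, 15 C→G, 16 C→G, 18 A→T, 19 G→C.

0 transitions, 10 transversions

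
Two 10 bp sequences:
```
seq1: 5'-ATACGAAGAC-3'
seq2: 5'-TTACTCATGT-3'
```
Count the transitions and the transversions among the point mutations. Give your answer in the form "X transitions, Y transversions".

Transitions (purine↔purine or pyrimidine↔pyrimidine): 9 A→G, 10 C→T.
Transversions (purine↔pyrimidine): 1 A→T, 5 G→T, 6 A→C, 8 G→T.

2 transitions, 4 transversions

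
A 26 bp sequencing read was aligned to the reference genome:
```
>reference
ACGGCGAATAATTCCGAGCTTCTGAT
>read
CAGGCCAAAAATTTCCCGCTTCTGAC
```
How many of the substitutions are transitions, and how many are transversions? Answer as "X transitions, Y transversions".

Mismatches (1-based):
site 1: A→C (purine→pyrimidine, transversion)
site 2: C→A (pyrimidine→purine, transversion)
site 6: G→C (purine→pyrimidine, transversion)
site 9: T→A (pyrimidine→purine, transversion)
site 14: C→T (pyrimidine→pyrimidine, transition)
site 16: G→C (purine→pyrimidine, transversion)
site 17: A→C (purine→pyrimidine, transversion)
site 26: T→C (pyrimidine→pyrimidine, transition)

2 transitions, 6 transversions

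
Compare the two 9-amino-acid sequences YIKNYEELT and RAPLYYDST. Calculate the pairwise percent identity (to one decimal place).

22.2%

7 positions differ (1, 2, 3, 4, 6, 7, 8), so 2 of 9 match: 2/9 = 22.22%.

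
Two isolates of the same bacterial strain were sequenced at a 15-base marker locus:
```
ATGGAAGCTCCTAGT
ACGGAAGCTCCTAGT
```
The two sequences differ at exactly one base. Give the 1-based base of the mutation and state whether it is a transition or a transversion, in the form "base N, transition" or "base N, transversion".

base 2, transition

The sequences differ only at base 2: T→C (pyrimidine→pyrimidine), a transition.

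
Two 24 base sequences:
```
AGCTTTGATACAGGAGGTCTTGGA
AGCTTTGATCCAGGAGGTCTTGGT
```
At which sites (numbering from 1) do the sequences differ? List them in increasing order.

10, 24

Differences at site 10 (A→C), site 24 (A→T).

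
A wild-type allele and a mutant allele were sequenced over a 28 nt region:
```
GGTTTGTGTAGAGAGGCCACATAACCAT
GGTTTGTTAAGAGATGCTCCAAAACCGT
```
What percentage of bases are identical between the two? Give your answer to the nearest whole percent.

75%

Mismatches at positions 8, 9, 15, 18, 19, 22, 27 (1-based): 7 of 28.
Identical positions: 21/28 = 75% → 75%.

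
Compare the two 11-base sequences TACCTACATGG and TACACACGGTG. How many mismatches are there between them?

5

The sequences differ at sites 4, 5, 8, 9, 10 (1-based) — 5 in total.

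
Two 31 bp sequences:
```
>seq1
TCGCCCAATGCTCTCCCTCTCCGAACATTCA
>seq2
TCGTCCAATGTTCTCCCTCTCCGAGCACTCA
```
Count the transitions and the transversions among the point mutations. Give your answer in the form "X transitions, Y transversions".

Transitions (purine↔purine or pyrimidine↔pyrimidine): 4 C→T, 11 C→T, 25 A→G, 28 T→C.
Transversions (purine↔pyrimidine): none.

4 transitions, 0 transversions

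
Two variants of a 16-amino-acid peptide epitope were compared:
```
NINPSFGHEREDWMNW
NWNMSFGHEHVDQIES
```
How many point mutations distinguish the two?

Comparing position by position, 8 residues differ: 2 (I/W), 4 (P/M), 10 (R/H), 11 (E/V), 13 (W/Q), 14 (M/I), 15 (N/E), 16 (W/S).

8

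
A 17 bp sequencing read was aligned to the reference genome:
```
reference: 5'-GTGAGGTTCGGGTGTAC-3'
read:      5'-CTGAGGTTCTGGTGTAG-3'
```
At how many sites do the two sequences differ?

3

Comparing position by position, 3 sites differ: 1 (G/C), 10 (G/T), 17 (C/G).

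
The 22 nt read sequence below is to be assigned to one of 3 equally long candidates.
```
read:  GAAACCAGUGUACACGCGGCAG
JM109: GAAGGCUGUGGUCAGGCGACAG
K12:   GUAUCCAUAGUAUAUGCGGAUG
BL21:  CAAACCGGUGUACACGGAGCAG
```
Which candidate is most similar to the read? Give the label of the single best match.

Hamming distances to read — JM109: 7; K12: 8; BL21: 4.
Smallest is BL21 with 4 mismatches.

BL21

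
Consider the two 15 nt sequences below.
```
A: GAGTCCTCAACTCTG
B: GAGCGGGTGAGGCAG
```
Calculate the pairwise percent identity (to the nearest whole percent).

40%

Mismatches at positions 4, 5, 6, 7, 8, 9, 11, 12, 14 (1-based): 9 of 15.
Identical positions: 6/15 = 40% → 40%.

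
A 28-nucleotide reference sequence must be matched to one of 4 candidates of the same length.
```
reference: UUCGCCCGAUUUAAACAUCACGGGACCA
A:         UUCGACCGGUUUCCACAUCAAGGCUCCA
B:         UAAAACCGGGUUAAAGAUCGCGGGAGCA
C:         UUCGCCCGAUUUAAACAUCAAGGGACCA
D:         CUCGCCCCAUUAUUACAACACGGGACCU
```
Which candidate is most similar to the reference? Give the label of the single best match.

C

A differs at 7 positions; B differs at 9 positions; C differs at 1 position; D differs at 7 positions. The closest is C.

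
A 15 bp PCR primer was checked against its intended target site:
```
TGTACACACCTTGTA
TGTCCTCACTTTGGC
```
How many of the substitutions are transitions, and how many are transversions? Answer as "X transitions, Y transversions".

Mismatches (1-based):
site 4: A→C (purine→pyrimidine, transversion)
site 6: A→T (purine→pyrimidine, transversion)
site 10: C→T (pyrimidine→pyrimidine, transition)
site 14: T→G (pyrimidine→purine, transversion)
site 15: A→C (purine→pyrimidine, transversion)

1 transition, 4 transversions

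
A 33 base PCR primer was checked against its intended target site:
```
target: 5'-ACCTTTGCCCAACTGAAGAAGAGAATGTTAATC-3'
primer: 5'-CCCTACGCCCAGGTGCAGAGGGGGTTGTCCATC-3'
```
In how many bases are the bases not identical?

12

The sequences differ at bases 1, 5, 6, 12, 13, 16, 20, 22, 24, 25, 29, 30 (1-based) — 12 in total.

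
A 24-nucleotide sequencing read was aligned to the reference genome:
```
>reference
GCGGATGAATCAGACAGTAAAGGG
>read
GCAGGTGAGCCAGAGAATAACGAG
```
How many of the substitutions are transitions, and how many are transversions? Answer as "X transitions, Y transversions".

6 transitions, 2 transversions

Mismatches (1-based):
site 3: G→A (purine→purine, transition)
site 5: A→G (purine→purine, transition)
site 9: A→G (purine→purine, transition)
site 10: T→C (pyrimidine→pyrimidine, transition)
site 15: C→G (pyrimidine→purine, transversion)
site 17: G→A (purine→purine, transition)
site 21: A→C (purine→pyrimidine, transversion)
site 23: G→A (purine→purine, transition)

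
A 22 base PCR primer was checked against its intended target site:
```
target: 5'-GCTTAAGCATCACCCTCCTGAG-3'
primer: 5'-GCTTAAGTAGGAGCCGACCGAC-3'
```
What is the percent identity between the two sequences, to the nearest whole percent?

64%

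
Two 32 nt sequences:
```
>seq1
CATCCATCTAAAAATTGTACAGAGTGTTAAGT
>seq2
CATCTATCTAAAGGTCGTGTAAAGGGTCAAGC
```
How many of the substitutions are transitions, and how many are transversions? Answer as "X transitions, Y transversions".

9 transitions, 1 transversion

Mismatches (1-based):
site 5: C→T (pyrimidine→pyrimidine, transition)
site 13: A→G (purine→purine, transition)
site 14: A→G (purine→purine, transition)
site 16: T→C (pyrimidine→pyrimidine, transition)
site 19: A→G (purine→purine, transition)
site 20: C→T (pyrimidine→pyrimidine, transition)
site 22: G→A (purine→purine, transition)
site 25: T→G (pyrimidine→purine, transversion)
site 28: T→C (pyrimidine→pyrimidine, transition)
site 32: T→C (pyrimidine→pyrimidine, transition)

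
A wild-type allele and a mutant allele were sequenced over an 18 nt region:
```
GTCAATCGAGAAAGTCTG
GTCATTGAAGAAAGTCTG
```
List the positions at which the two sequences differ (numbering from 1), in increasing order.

Differences at position 5 (A→T), position 7 (C→G), position 8 (G→A).

5, 7, 8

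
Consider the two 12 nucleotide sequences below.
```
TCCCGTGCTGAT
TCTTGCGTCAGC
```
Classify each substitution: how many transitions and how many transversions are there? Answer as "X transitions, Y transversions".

Transitions (purine↔purine or pyrimidine↔pyrimidine): 3 C→T, 4 C→T, 6 T→C, 8 C→T, 9 T→C, 10 G→A, 11 A→G, 12 T→C.
Transversions (purine↔pyrimidine): none.

8 transitions, 0 transversions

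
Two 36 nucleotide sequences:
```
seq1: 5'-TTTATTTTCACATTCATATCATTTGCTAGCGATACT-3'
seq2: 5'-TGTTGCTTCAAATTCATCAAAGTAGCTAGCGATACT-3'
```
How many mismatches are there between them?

Comparing position by position, 10 bases differ: 2 (T/G), 4 (A/T), 5 (T/G), 6 (T/C), 11 (C/A), 18 (A/C), 19 (T/A), 20 (C/A), 22 (T/G), 24 (T/A).

10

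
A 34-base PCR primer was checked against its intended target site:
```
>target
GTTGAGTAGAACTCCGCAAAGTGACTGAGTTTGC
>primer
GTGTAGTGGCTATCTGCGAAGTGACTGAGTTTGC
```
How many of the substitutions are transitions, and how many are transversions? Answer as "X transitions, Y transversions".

Mismatches (1-based):
site 3: T→G (pyrimidine→purine, transversion)
site 4: G→T (purine→pyrimidine, transversion)
site 8: A→G (purine→purine, transition)
site 10: A→C (purine→pyrimidine, transversion)
site 11: A→T (purine→pyrimidine, transversion)
site 12: C→A (pyrimidine→purine, transversion)
site 15: C→T (pyrimidine→pyrimidine, transition)
site 18: A→G (purine→purine, transition)

3 transitions, 5 transversions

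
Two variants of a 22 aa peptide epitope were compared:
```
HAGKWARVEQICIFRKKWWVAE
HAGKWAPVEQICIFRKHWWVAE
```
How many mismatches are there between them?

2

The sequences differ at positions 7, 17 (1-based) — 2 in total.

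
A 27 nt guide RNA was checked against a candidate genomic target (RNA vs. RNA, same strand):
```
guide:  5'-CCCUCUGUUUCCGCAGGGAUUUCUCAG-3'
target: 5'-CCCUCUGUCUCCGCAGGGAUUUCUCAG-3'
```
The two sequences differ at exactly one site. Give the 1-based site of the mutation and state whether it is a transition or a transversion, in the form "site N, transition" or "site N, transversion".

site 9, transition

Site 9 changes U→C. U is a pyrimidine and C is a pyrimidine, so this is a transition.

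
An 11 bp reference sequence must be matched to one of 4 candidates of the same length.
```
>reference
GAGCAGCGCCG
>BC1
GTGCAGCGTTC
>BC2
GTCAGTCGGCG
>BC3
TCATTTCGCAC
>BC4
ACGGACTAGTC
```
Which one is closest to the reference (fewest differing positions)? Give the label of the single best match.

BC1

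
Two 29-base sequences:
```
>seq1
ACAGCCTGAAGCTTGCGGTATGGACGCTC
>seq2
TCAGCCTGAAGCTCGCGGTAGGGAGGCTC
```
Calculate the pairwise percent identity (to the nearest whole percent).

Mismatches at positions 1, 14, 21, 25 (1-based): 4 of 29.
Identical positions: 25/29 = 86.21% → 86%.

86%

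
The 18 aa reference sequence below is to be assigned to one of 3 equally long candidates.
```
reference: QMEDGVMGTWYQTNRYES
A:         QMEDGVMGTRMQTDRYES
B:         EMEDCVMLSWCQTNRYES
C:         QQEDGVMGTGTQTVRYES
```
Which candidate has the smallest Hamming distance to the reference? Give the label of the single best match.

A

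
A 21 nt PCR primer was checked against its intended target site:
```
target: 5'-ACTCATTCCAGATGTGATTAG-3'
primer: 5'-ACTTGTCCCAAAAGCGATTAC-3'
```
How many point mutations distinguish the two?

Comparing position by position, 7 sites differ: 4 (C/T), 5 (A/G), 7 (T/C), 11 (G/A), 13 (T/A), 15 (T/C), 21 (G/C).

7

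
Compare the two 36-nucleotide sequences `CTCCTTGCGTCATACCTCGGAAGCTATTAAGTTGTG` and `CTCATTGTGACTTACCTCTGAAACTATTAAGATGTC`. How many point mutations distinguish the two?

The sequences differ at sites 4, 8, 10, 12, 19, 23, 32, 36 (1-based) — 8 in total.

8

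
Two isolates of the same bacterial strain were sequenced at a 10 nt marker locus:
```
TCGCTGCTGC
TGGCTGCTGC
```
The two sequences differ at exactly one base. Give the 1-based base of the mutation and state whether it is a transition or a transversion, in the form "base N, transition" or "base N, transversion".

base 2, transversion

Base 2 changes C→G. C is a pyrimidine and G is a purine, so this is a transversion.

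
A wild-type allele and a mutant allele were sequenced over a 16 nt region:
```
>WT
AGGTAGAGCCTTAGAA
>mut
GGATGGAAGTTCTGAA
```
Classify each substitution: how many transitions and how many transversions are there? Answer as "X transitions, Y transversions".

Transitions (purine↔purine or pyrimidine↔pyrimidine): 1 A→G, 3 G→A, 5 A→G, 8 G→A, 10 C→T, 12 T→C.
Transversions (purine↔pyrimidine): 9 C→G, 13 A→T.

6 transitions, 2 transversions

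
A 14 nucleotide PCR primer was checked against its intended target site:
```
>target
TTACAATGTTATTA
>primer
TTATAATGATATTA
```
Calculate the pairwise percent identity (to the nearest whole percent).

Mismatches at positions 4, 9 (1-based): 2 of 14.
Identical positions: 12/14 = 85.71% → 86%.

86%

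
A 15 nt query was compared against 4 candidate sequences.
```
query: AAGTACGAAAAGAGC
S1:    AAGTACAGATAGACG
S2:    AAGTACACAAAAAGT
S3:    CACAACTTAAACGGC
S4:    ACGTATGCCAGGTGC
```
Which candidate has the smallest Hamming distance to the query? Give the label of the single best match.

S2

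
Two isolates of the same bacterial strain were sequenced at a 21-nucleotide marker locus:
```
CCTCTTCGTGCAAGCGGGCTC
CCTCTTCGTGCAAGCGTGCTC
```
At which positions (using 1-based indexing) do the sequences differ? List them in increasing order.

Scanning 1-based: 17: G/T.

17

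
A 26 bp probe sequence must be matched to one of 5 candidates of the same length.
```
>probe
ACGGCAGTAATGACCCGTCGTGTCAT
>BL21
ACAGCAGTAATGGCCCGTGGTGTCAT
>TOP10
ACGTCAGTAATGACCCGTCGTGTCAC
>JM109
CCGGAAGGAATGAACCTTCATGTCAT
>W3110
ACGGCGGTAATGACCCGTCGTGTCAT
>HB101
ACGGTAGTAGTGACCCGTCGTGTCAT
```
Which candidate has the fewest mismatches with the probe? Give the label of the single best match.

W3110

BL21 differs at 3 bases; TOP10 differs at 2 bases; JM109 differs at 6 bases; W3110 differs at 1 base; HB101 differs at 2 bases. The closest is W3110.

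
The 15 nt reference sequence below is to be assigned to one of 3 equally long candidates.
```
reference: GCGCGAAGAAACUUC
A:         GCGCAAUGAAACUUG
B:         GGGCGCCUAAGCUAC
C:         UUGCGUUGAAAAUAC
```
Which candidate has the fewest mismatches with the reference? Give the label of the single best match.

Hamming distances to reference — A: 3; B: 6; C: 6.
Smallest is A with 3 mismatches.

A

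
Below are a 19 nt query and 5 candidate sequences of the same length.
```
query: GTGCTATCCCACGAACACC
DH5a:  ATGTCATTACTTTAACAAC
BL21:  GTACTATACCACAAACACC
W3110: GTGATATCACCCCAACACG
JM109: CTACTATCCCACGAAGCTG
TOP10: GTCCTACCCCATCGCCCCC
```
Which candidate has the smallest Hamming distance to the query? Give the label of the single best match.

BL21

DH5a differs at 9 positions; BL21 differs at 3 positions; W3110 differs at 5 positions; JM109 differs at 6 positions; TOP10 differs at 7 positions. The closest is BL21.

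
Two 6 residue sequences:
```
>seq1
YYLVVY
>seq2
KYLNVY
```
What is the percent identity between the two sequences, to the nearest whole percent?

67%

Mismatches at positions 1, 4 (1-based): 2 of 6.
Identical positions: 4/6 = 66.67% → 67%.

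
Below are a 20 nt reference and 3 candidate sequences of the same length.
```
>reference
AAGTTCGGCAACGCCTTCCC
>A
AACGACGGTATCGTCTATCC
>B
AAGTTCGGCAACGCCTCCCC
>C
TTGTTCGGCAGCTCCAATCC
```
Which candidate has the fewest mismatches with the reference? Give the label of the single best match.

B

A differs at 8 positions; B differs at 1 position; C differs at 7 positions. The closest is B.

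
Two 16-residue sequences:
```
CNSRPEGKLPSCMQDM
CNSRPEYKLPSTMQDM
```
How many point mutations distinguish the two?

Mismatches (1-based): position 7: G→Y; position 12: C→T.

2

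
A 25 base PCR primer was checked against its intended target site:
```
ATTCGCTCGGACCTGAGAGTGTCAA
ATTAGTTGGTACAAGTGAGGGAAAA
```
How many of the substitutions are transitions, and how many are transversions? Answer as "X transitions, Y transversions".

Transitions (purine↔purine or pyrimidine↔pyrimidine): 6 C→T.
Transversions (purine↔pyrimidine): 4 C→A, 8 C→G, 10 G→T, 13 C→A, 14 T→A, 16 A→T, 20 T→G, 22 T→A, 23 C→A.

1 transition, 9 transversions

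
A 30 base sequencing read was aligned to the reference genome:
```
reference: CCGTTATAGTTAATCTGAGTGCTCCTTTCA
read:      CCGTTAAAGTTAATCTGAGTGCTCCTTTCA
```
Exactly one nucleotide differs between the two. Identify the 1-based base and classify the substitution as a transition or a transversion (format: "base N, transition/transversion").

base 7, transversion

Base 7 changes T→A. T is a pyrimidine and A is a purine, so this is a transversion.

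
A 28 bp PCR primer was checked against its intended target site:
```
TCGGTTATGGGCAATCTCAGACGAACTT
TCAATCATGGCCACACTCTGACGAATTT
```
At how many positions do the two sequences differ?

8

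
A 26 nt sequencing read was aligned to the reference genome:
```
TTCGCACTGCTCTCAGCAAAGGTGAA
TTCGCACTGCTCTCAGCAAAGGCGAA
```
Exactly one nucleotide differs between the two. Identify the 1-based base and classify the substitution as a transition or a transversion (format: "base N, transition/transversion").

The sequences differ only at base 23: T→C (pyrimidine→pyrimidine), a transition.

base 23, transition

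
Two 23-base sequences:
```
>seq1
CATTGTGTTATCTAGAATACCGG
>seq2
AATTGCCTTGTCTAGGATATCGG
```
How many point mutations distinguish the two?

The sequences differ at sites 1, 6, 7, 10, 16, 20 (1-based) — 6 in total.

6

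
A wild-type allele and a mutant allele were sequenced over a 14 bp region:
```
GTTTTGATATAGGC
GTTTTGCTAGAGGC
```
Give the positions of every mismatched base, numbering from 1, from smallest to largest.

Scanning 1-based: 7: A/C; 10: T/G.

7, 10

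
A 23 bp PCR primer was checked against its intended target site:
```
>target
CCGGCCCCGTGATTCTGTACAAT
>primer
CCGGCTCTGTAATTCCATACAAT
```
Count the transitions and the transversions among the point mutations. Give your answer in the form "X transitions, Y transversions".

5 transitions, 0 transversions

Mismatches (1-based):
base 6: C→T (pyrimidine→pyrimidine, transition)
base 8: C→T (pyrimidine→pyrimidine, transition)
base 11: G→A (purine→purine, transition)
base 16: T→C (pyrimidine→pyrimidine, transition)
base 17: G→A (purine→purine, transition)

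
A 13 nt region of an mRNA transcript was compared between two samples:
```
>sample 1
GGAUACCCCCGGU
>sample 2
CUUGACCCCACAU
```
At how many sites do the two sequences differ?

The sequences differ at sites 1, 2, 3, 4, 10, 11, 12 (1-based) — 7 in total.

7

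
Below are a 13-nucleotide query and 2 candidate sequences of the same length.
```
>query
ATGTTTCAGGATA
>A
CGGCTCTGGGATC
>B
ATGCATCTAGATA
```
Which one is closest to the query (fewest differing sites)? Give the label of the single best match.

B

A differs at 7 sites; B differs at 4 sites. The closest is B.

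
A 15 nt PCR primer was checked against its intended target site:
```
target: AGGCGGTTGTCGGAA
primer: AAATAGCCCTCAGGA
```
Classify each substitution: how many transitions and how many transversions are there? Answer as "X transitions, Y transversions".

Mismatches (1-based):
position 2: G→A (purine→purine, transition)
position 3: G→A (purine→purine, transition)
position 4: C→T (pyrimidine→pyrimidine, transition)
position 5: G→A (purine→purine, transition)
position 7: T→C (pyrimidine→pyrimidine, transition)
position 8: T→C (pyrimidine→pyrimidine, transition)
position 9: G→C (purine→pyrimidine, transversion)
position 12: G→A (purine→purine, transition)
position 14: A→G (purine→purine, transition)

8 transitions, 1 transversion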